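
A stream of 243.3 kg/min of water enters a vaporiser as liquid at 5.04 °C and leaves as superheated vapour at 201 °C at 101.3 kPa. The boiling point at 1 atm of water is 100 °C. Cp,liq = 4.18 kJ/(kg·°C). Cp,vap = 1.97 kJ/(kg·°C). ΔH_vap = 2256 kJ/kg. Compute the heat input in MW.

Q = 11.6 MW

liquid 5.04→100 °C: 396.93 kJ/kg
vaporisation at 100 °C: 2256 kJ/kg
vapour 100→201 °C: 198.97 kJ/kg
Δh = 396.93 + 2256 + 198.97 = 2851.9 kJ/kg
Q = ṁ·Δh = 243.3 kg/min × 2851.9 kJ/kg = 693870 kJ/min
|Q| = 11564 kW = 11.564 MW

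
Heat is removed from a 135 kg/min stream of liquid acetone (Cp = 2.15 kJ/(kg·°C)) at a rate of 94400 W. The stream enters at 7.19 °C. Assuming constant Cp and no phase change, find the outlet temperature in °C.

T_out = -12.3 °C

Q = 94400 W = 5664 kJ/min
ΔT = Q/(ṁ·Cp) = 5664/(135×2.15) = 19.514 K
T_out = 7.19 − 19.514 = -12.324 °C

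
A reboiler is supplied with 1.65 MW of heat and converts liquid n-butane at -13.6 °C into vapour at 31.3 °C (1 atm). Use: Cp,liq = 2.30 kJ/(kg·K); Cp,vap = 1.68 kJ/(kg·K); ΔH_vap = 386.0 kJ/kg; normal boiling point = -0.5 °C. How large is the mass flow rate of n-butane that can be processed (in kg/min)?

Δh = 2.30×(-0.5−-13.6) + 386.0 + 1.68×(31.3−-0.5) = 469.55 kJ/kg
Q = 1.65 MW = 1650 kJ/s = 99000 kJ/min
ṁ = Q/Δh = 99000 / 469.55 = 210.84 kg/min

ṁ = 211 kg/min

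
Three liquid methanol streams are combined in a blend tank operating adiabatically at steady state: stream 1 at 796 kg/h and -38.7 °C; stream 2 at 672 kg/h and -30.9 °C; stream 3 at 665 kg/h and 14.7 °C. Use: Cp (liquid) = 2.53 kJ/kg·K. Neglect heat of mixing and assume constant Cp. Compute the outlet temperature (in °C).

Adiabatic, steady state ⇒ Σ ṁᵢCp,ᵢ(T_out − Tᵢ) = 0
T_out = Σ ṁᵢCp,ᵢTᵢ / Σ ṁᵢCp,ᵢ
      = -105740 / 5396.5 = -19.594 °C

T_out = -19.6 °C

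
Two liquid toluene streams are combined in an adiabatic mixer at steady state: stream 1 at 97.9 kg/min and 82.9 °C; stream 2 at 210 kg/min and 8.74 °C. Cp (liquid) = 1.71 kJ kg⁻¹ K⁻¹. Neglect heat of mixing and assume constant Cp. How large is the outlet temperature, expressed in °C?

Energy balance with Q = 0: Σ ṁᵢCp,ᵢ(T_out − Tᵢ) = 0
Σ ṁᵢCp,ᵢTᵢ = 97.9×1.71×82.9 + 210×1.71×8.74 = 17017
Σ ṁᵢCp,ᵢ = 97.9×1.71 + 210×1.71 = 526.51
T_out = 17017 / 526.51 = 32.32 °C

T_out = 32.3 °C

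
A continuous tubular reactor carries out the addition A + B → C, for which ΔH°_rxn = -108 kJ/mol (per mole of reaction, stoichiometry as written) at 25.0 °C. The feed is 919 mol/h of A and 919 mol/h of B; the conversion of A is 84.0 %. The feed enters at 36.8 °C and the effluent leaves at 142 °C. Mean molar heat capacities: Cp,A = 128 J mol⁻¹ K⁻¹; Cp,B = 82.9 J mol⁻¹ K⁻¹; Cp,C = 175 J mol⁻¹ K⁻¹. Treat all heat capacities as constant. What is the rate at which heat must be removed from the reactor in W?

Extent of reaction ξ = 0.840 × 919 = 771.96 mol/h
Reaction term: ξ·ΔH°_rxn = 771.96 × -108 = -83372 kJ/h
Sensible, feed 36.8→25 °C: -2287 kJ/h
Outlet flows (mol/h): A 147.04, B 147.04, C 771.96
Sensible, products 25→142 °C: 19434 kJ/h
Q = ΔH = -66225 kJ/h = -18.396 kW
Heat removed = 18396 W

Q_out = 18400 W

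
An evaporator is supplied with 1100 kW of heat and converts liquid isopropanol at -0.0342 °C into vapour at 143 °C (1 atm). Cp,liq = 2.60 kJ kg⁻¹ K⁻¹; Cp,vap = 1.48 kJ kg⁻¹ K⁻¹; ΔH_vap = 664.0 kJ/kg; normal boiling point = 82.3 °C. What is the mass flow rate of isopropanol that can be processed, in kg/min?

Δh = 2.60×(82.3−-0.0342) + 664.0 + 1.48×(143−82.3) = 967.9 kJ/kg
Q = 1100 kW = 1100 kJ/s = 66000 kJ/min
ṁ = Q/Δh = 66000 / 967.9 = 68.189 kg/min

ṁ = 68.2 kg/min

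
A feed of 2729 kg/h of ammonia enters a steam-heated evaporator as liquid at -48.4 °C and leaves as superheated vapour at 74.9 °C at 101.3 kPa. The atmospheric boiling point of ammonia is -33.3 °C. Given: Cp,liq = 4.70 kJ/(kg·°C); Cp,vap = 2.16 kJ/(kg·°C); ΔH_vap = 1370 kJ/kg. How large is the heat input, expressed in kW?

liquid -48.4→-33.3 °C: 70.97 kJ/kg
vaporisation at -33.3 °C: 1370 kJ/kg
vapour -33.3→74.9 °C: 233.71 kJ/kg
Δh = 70.97 + 1370 + 233.71 = 1674.7 kJ/kg
Q = ṁ·Δh = 2729 kg/h × 1674.7 kJ/kg = 4.5702e+06 kJ/h
|Q| = 1269.5 kW

Q = 1270 kW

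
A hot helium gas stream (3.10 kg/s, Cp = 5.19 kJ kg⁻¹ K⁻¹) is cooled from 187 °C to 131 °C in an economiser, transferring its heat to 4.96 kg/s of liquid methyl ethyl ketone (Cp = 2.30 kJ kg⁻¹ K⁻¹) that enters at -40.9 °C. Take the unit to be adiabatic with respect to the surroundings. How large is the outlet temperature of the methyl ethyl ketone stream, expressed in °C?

T_c,out = 38.1 °C

Heat released by hot stream: Q = 3.10 × 5.19 × (187 − 131) = 900.98 kJ/s
Energy balance on cold side (adiabatic exchanger): Q = ṁ_c·Cp_c·(T_c,out − T_c,in)
T_c,out = -40.9 + 900.98/(4.96 × 2.30) = 38.078 °C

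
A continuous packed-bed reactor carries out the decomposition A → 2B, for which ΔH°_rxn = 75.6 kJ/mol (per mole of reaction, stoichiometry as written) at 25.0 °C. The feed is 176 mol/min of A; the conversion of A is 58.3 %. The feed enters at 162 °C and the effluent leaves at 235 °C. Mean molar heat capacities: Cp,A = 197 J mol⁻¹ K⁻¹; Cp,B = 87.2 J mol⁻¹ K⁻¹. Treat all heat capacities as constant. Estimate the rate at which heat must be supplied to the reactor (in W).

Extent of reaction ξ = 0.583 × 176 = 102.61 mol/min
Reaction term: ξ·ΔH°_rxn = 102.61 × 75.6 = 7757.2 kJ/min
Sensible, feed 162→25 °C: -4750.1 kJ/min
Outlet flows (mol/min): A 73.392, B 205.22
Sensible, products 25→235 °C: 6794.1 kJ/min
Q = ΔH = 9801.2 kJ/min = 163.35 kW
Heat supplied = 163350 W

Q_in = 163000 W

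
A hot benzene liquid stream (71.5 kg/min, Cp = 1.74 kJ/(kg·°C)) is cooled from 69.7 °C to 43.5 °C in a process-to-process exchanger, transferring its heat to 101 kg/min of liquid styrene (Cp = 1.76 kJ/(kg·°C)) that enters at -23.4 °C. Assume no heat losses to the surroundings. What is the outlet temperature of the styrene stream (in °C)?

Heat released by hot stream: Q = 71.5 × 1.74 × (69.7 − 43.5) = 3259.5 kJ/min
Energy balance on cold side (adiabatic exchanger): Q = ṁ_c·Cp_c·(T_c,out − T_c,in)
T_c,out = -23.4 + 3259.5/(101 × 1.76) = -5.0632 °C

T_c,out = -5.06 °C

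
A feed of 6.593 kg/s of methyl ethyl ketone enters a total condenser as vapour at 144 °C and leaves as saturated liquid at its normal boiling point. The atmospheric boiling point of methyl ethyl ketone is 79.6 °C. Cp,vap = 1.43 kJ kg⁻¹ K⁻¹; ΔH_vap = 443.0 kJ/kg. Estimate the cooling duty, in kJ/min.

Q_c = 212000 kJ/min

vapour 144→79.6 °C: -92.092 kJ/kg
condensation at 79.6 °C: -443 kJ/kg
Δh = -92.092 + -443 = -535.09 kJ/kg
Q = ṁ·Δh = 6.593 kg/s × -535.09 kJ/kg = -3527.9 kJ/s
|Q| = 3527.9 kW = 211670 kJ/min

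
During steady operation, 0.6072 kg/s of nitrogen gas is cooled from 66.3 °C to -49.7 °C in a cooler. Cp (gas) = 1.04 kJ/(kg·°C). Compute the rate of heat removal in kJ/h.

Q = ṁ·Cp·ΔT = 0.6072 × 1.04 × (-49.7 − 66.3) = -73.253 kJ/s
Cooling duty = 263710 kJ/h

Q_c = 264000 kJ/h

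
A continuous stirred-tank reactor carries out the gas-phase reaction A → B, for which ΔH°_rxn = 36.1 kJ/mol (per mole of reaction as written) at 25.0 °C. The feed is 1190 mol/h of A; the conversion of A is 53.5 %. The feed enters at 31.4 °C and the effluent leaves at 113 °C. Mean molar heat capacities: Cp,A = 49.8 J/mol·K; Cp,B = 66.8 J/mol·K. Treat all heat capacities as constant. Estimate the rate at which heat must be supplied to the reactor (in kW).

Extent of reaction ξ = 0.535 × 1190 = 636.65 mol/h
Reaction term: ξ·ΔH°_rxn = 636.65 × 36.1 = 22983 kJ/h
Sensible, feed 31.4→25 °C: -379.28 kJ/h
Outlet flows (mol/h): A 553.35, B 636.65
Sensible, products 25→113 °C: 6167.5 kJ/h
Q = ΔH = 28771 kJ/h = 7.992 kW
Heat supplied = 7.992 kW

Q_in = 7.99 kW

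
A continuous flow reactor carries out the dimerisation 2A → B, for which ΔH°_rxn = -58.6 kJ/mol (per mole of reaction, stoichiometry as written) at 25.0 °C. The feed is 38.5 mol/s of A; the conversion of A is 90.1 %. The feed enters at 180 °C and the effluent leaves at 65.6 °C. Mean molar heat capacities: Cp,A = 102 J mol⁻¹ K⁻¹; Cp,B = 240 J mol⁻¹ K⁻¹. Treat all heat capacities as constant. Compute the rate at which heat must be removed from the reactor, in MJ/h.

Extent of reaction ξ = 0.901 × 38.5 / 2 = 17.344 mol/s
Reaction term: ξ·ΔH°_rxn = 17.344 × -58.6 = -1016.4 kJ/s
Sensible, feed 180→25 °C: -608.68 kJ/s
Outlet flows (mol/s): A 3.8115, B 17.344
Sensible, products 25→65.6 °C: 184.79 kJ/s
Q = ΔH = -1440.3 kJ/s = -1440.3 kW
Heat removed = 5185 MJ/h

Q_out = 5180 MJ/h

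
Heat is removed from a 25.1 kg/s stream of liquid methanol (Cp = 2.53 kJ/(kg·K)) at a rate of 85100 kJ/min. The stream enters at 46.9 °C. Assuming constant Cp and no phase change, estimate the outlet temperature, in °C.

T_out = 24.6 °C

Q = 85100 kJ/min = 1418.3 kJ/s
ΔT = Q/(ṁ·Cp) = 1418.3/(25.1×2.53) = 22.335 K
T_out = 46.9 − 22.335 = 24.565 °C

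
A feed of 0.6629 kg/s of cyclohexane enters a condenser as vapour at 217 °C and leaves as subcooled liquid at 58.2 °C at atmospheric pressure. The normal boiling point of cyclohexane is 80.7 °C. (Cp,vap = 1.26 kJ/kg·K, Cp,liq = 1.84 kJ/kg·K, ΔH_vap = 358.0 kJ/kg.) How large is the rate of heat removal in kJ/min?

Q_c = 22700 kJ/min

vapour 217→80.7 °C: -171.74 kJ/kg
condensation at 80.7 °C: -358 kJ/kg
liquid 80.7→58.2 °C: -41.4 kJ/kg
Δh = -171.74 + -358 + -41.4 = -571.14 kJ/kg
Q = ṁ·Δh = 0.6629 kg/s × -571.14 kJ/kg = -378.61 kJ/s
|Q| = 378.61 kW = 22716 kJ/min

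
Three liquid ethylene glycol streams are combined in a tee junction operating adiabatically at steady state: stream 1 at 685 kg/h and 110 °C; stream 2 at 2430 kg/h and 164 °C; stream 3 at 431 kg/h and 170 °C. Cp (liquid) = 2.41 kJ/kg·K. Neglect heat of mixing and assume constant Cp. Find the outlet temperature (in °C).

Energy balance with Q = 0: Σ ṁᵢCp,ᵢ(T_out − Tᵢ) = 0
T_out = Σ ṁᵢCp,ᵢTᵢ / Σ ṁᵢCp,ᵢ
      = 1.3186e+06 / 8545.9 = 154.3 °C

T_out = 154 °C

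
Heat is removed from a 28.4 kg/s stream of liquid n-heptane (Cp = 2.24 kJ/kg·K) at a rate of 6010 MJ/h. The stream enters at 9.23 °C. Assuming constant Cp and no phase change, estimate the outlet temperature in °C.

Q = 6010 MJ/h = 1669.4 kJ/s
ΔT = Q/(ṁ·Cp) = 1669.4/(28.4×2.24) = 26.243 K
T_out = 9.23 − 26.243 = -17.013 °C

T_out = -17.0 °C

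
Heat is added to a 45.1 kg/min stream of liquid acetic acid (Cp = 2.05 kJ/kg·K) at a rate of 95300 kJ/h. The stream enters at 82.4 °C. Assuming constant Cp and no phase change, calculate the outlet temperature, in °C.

T_out = 99.6 °C

Q = 95300 kJ/h = 1588.3 kJ/min
ΔT = Q/(ṁ·Cp) = 1588.3/(45.1×2.05) = 17.18 K
T_out = 82.4 + 17.18 = 99.58 °C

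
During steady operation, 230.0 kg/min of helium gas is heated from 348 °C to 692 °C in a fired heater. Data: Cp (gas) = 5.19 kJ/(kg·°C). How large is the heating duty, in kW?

Q = 6840 kW

Q = ṁ·Cp·ΔT = 230.0 × 5.19 × (692 − 348) = 410630 kJ/min
Converting: 410630 / 60 s = 6843.9 kW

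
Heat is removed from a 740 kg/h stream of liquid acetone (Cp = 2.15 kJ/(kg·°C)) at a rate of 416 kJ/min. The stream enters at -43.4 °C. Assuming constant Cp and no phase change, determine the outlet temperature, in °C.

Q = 416 kJ/min = 24960 kJ/h
ΔT = Q/(ṁ·Cp) = 24960/(740×2.15) = 15.688 K
T_out = -43.4 − 15.688 = -59.088 °C

T_out = -59.1 °C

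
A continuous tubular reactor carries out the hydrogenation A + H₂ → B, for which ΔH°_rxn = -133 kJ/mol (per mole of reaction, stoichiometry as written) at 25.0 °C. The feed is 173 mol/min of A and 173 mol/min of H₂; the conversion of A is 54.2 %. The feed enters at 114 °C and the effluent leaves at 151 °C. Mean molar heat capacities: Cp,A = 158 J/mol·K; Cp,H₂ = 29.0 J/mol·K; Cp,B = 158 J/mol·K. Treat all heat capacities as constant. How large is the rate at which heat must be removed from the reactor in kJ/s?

Extent of reaction ξ = 0.542 × 173 = 93.766 mol/min
Reaction term: ξ·ΔH°_rxn = 93.766 × -133 = -12471 kJ/min
Sensible, feed 114→25 °C: -2879.2 kJ/min
Outlet flows (mol/min): A 79.234, H₂ 79.234, B 93.766
Sensible, products 25→151 °C: 3733.6 kJ/min
Q = ΔH = -11617 kJ/min = -193.61 kW
Heat removed = 193.61 kJ/s

Q_out = 194 kJ/s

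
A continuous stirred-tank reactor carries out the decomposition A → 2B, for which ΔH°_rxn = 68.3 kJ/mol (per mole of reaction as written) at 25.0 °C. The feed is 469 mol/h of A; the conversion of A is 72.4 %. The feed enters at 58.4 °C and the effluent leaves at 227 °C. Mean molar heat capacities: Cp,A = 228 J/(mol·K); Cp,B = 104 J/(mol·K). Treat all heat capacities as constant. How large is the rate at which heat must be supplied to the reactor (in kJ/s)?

Extent of reaction ξ = 0.724 × 469 = 339.56 mol/h
Reaction term: ξ·ΔH°_rxn = 339.56 × 68.3 = 23192 kJ/h
Sensible, feed 58.4→25 °C: -3571.5 kJ/h
Outlet flows (mol/h): A 129.44, B 679.11
Sensible, products 25→227 °C: 20228 kJ/h
Q = ΔH = 39849 kJ/h = 11.069 kW
Heat supplied = 11.069 kJ/s

Q_in = 11.1 kJ/s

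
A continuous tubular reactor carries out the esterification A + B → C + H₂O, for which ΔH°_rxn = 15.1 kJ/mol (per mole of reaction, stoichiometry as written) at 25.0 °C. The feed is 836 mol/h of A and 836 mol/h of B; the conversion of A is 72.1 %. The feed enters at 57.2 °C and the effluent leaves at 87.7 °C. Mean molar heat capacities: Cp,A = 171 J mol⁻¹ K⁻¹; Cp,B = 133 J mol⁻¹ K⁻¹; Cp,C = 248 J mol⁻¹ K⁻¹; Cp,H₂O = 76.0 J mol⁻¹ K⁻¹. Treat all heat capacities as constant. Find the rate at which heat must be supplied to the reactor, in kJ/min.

Q_in = 293 kJ/min

Extent of reaction ξ = 0.721 × 836 = 602.76 mol/h
Reaction term: ξ·ΔH°_rxn = 602.76 × 15.1 = 9101.6 kJ/h
Sensible, feed 57.2→25 °C: -8183.4 kJ/h
Outlet flows (mol/h): A 233.24, B 233.24, C 602.76, H₂O 602.76
Sensible, products 25→87.7 °C: 16691 kJ/h
Q = ΔH = 17609 kJ/h = 4.8914 kW
Heat supplied = 293.48 kJ/min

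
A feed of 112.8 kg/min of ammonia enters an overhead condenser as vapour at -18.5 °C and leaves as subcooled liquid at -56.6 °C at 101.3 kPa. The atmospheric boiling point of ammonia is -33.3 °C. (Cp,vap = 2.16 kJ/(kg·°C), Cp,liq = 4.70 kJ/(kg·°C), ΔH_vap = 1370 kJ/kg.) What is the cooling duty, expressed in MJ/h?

Q_c = 10200 MJ/h

vapour -18.5→-33.3 °C: -31.968 kJ/kg
condensation at -33.3 °C: -1370 kJ/kg
liquid -33.3→-56.6 °C: -109.51 kJ/kg
Δh = -31.968 + -1370 + -109.51 = -1511.5 kJ/kg
Q = ṁ·Δh = 112.8 kg/min × -1511.5 kJ/kg = -170490 kJ/min
|Q| = 2841.6 kW = 10230 MJ/h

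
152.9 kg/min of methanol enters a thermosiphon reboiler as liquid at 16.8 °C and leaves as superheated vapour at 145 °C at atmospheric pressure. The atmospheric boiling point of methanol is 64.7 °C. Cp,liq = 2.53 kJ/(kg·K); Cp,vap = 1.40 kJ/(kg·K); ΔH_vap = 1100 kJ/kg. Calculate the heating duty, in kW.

Q = 3400 kW

liquid 16.8→64.7 °C: 121.19 kJ/kg
vaporisation at 64.7 °C: 1100 kJ/kg
vapour 64.7→145 °C: 112.42 kJ/kg
Δh = 121.19 + 1100 + 112.42 = 1333.6 kJ/kg
Q = ṁ·Δh = 152.9 kg/min × 1333.6 kJ/kg = 203910 kJ/min
|Q| = 3398.5 kW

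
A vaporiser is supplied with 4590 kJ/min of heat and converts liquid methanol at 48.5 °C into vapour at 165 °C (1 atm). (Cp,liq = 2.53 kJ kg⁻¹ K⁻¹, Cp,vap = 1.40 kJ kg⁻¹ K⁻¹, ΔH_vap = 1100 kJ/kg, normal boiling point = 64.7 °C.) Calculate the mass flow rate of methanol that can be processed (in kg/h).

Δh = 2.53×(64.7−48.5) + 1100 + 1.40×(165−64.7) = 1281.4 kJ/kg
Q = 4590 kJ/min = 76.5 kJ/s = 275400 kJ/h
ṁ = Q/Δh = 275400 / 1281.4 = 214.92 kg/h

ṁ = 215 kg/h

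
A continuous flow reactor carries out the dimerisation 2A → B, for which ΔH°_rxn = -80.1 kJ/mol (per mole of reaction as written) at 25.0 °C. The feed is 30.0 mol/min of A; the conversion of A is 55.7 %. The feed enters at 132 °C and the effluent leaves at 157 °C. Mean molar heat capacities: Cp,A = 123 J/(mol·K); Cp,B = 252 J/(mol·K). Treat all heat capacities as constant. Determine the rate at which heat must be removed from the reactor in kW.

Q_out = 9.51 kW

Extent of reaction ξ = 0.557 × 30.0 / 2 = 8.355 mol/min
Reaction term: ξ·ΔH°_rxn = 8.355 × -80.1 = -669.24 kJ/min
Sensible, feed 132→25 °C: -394.83 kJ/min
Outlet flows (mol/min): A 13.29, B 8.355
Sensible, products 25→157 °C: 493.7 kJ/min
Q = ΔH = -570.37 kJ/min = -9.5061 kW
Heat removed = 9.5061 kW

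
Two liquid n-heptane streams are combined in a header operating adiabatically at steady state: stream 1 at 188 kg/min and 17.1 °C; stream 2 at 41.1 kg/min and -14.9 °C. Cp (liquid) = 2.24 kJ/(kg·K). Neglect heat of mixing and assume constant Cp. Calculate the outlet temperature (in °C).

T_out = 11.4 °C

Adiabatic, steady state ⇒ Σ ṁᵢCp,ᵢ(T_out − Tᵢ) = 0
T_out = Σ ṁᵢCp,ᵢTᵢ / Σ ṁᵢCp,ᵢ
      = 5829.4 / 513.18 = 11.359 °C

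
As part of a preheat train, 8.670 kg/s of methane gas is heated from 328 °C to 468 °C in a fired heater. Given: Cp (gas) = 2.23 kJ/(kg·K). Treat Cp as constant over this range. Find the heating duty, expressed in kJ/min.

Q = 162000 kJ/min

Q = ṁ·Cp·ΔT = 8.670 × 2.23 × (468 − 328) = 2706.8 kJ/s
Heating duty = 162410 kJ/min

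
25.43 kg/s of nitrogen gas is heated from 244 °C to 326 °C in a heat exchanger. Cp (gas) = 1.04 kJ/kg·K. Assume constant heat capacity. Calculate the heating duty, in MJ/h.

Q = ṁ·Cp·ΔT = 25.43 × 1.04 × (326 − 244) = 2168.7 kJ/s
Heating duty = 7807.2 MJ/h

Q = 7810 MJ/h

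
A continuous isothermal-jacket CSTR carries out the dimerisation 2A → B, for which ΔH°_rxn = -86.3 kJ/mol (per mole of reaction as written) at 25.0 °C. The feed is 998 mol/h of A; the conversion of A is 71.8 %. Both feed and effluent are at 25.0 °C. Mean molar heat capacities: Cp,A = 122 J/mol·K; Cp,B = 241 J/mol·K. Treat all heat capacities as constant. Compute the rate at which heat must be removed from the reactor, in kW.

Extent of reaction ξ = 0.718 × 998 / 2 = 358.28 mol/h
Reaction term: ξ·ΔH°_rxn = 358.28 × -86.3 = -30920 kJ/h
Q = ΔH = -30920 kJ/h = -8.5888 kW
Heat removed = 8.5888 kW

Q_out = 8.59 kW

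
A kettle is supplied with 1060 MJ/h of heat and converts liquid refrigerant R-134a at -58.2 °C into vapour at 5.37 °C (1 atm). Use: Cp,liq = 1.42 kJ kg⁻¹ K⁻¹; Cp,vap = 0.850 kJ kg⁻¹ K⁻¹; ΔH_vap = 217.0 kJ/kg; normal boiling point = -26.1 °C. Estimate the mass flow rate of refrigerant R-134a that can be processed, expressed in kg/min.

ṁ = 61.1 kg/min

Δh = 1.42×(-26.1−-58.2) + 217.0 + 0.850×(5.37−-26.1) = 289.33 kJ/kg
Q = 1060 MJ/h = 294.44 kJ/s = 17667 kJ/min
ṁ = Q/Δh = 17667 / 289.33 = 61.06 kg/min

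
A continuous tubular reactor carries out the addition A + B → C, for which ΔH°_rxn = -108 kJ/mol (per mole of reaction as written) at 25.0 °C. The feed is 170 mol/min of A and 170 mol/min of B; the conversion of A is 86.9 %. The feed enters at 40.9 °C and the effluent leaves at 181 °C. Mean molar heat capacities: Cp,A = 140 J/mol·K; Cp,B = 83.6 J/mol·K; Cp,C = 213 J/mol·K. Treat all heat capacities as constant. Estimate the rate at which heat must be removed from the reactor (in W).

Q_out = 181000 W

Extent of reaction ξ = 0.869 × 170 = 147.73 mol/min
Reaction term: ξ·ΔH°_rxn = 147.73 × -108 = -15955 kJ/min
Sensible, feed 40.9→25 °C: -604.39 kJ/min
Outlet flows (mol/min): A 22.27, B 22.27, C 147.73
Sensible, products 25→181 °C: 5685.6 kJ/min
Q = ΔH = -10874 kJ/min = -181.23 kW
Heat removed = 181230 W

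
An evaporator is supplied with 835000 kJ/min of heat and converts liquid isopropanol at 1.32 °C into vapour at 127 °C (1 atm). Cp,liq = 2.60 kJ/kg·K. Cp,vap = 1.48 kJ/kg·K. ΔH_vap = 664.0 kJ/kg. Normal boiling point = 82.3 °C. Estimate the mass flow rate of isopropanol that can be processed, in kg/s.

ṁ = 14.8 kg/s

Δh = 2.60×(82.3−1.32) + 664.0 + 1.48×(127−82.3) = 940.7 kJ/kg
Q = 835000 kJ/min = 13917 kJ/s = 13917 kJ/s
ṁ = Q/Δh = 13917 / 940.7 = 14.794 kg/s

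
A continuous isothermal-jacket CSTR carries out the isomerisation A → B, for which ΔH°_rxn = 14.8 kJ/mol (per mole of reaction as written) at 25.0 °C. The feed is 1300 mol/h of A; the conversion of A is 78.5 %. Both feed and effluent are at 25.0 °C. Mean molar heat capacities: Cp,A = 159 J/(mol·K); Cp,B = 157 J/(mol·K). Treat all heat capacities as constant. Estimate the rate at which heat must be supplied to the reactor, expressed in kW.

Extent of reaction ξ = 0.785 × 1300 = 1020.5 mol/h
Reaction term: ξ·ΔH°_rxn = 1020.5 × 14.8 = 15103 kJ/h
Q = ΔH = 15103 kJ/h = 4.1954 kW
Heat supplied = 4.1954 kW

Q_in = 4.20 kW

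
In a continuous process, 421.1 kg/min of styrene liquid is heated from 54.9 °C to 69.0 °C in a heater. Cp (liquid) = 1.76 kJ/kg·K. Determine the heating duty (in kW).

Q = 174 kW

Q = ṁ·Cp·ΔT = 421.1 × 1.76 × (69.0 − 54.9) = 10450 kJ/min
Converting: 10450 / 60 s = 174.17 kW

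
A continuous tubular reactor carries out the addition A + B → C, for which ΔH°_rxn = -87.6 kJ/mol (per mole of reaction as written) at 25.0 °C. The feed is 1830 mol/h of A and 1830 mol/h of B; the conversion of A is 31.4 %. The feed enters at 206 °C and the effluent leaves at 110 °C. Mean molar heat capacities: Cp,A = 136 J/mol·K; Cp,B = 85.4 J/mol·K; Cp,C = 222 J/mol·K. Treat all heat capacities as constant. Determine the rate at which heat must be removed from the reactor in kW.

Q_out = 24.8 kW

Extent of reaction ξ = 0.314 × 1830 = 574.62 mol/h
Reaction term: ξ·ΔH°_rxn = 574.62 × -87.6 = -50337 kJ/h
Sensible, feed 206→25 °C: -73334 kJ/h
Outlet flows (mol/h): A 1255.4, B 1255.4, C 574.62
Sensible, products 25→110 °C: 34468 kJ/h
Q = ΔH = -89203 kJ/h = -24.779 kW
Heat removed = 24.779 kW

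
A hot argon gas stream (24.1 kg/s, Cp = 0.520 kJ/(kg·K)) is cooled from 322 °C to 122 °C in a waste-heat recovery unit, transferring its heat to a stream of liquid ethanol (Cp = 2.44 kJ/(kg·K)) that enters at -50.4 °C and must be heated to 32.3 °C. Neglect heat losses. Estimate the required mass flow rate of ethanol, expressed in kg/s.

Heat released by hot stream: Q = 24.1 × 0.520 × (322 − 122) = 2506.4 kJ/s
Energy balance on cold side (adiabatic exchanger): Q = ṁ_c·Cp_c·(T_c,out − T_c,in)
ṁ_c = 2506.4 / [2.44 × (32.3 − -50.4)] = 12.421 kg/s

ṁ_c = 12.4 kg/s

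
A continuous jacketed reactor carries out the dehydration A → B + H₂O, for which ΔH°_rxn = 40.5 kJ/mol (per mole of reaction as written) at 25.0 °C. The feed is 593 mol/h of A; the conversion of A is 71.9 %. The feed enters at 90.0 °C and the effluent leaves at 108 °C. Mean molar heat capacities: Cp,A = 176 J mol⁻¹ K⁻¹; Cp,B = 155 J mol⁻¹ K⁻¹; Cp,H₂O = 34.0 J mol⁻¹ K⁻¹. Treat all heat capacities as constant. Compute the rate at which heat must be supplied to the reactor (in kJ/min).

Extent of reaction ξ = 0.719 × 593 = 426.37 mol/h
Reaction term: ξ·ΔH°_rxn = 426.37 × 40.5 = 17268 kJ/h
Sensible, feed 90.0→25 °C: -6783.9 kJ/h
Outlet flows (mol/h): A 166.63, B 426.37, H₂O 426.37
Sensible, products 25→108 °C: 9122.6 kJ/h
Q = ΔH = 19607 kJ/h = 5.4463 kW
Heat supplied = 326.78 kJ/min

Q_in = 327 kJ/min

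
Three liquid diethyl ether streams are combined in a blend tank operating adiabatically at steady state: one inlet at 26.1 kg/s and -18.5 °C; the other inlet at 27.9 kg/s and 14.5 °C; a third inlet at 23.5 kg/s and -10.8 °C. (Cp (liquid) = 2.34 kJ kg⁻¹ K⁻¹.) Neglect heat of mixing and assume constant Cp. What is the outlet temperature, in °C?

T_out = -4.29 °C

Energy balance with Q = 0: Σ ṁᵢCp,ᵢ(T_out − Tᵢ) = 0
T_out = Σ ṁᵢCp,ᵢTᵢ / Σ ṁᵢCp,ᵢ
      = -777.11 / 181.35 = -4.2852 °C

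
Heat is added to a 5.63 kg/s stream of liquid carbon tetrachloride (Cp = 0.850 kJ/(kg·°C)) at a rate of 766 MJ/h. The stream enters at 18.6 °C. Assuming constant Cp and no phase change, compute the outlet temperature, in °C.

Q = 766 MJ/h = 212.78 kJ/s
ΔT = Q/(ṁ·Cp) = 212.78/(5.63×0.850) = 44.463 K
T_out = 18.6 + 44.463 = 63.063 °C

T_out = 63.1 °C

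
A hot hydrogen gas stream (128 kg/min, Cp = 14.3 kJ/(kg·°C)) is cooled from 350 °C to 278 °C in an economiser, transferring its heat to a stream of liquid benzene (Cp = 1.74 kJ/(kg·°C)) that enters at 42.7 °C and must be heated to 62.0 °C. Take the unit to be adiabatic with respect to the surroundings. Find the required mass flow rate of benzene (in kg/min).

ṁ_c = 3920 kg/min

Heat released by hot stream: Q = 128 × 14.3 × (350 − 278) = 131790 kJ/min
Energy balance on cold side (adiabatic exchanger): Q = ṁ_c·Cp_c·(T_c,out − T_c,in)
ṁ_c = 131790 / [1.74 × (62.0 − 42.7)] = 3924.4 kg/min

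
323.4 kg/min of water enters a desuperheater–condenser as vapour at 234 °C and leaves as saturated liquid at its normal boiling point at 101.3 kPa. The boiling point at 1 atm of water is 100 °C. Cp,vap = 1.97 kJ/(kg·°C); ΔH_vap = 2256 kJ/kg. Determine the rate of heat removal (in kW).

Q_c = 13600 kW

vapour 234→100 °C: -263.98 kJ/kg
condensation at 100 °C: -2256 kJ/kg
Δh = -263.98 + -2256 = -2520 kJ/kg
Q = ṁ·Δh = 323.4 kg/min × -2520 kJ/kg = -814960 kJ/min
|Q| = 13583 kW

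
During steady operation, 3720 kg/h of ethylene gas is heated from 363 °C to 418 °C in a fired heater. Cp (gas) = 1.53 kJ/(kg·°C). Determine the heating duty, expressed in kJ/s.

Q = 87.0 kJ/s

Q = ṁ·Cp·ΔT = 3720 × 1.53 × (418 − 363) = 313040 kJ/h
Converting: 313040 / 3600 s = 86.955 kW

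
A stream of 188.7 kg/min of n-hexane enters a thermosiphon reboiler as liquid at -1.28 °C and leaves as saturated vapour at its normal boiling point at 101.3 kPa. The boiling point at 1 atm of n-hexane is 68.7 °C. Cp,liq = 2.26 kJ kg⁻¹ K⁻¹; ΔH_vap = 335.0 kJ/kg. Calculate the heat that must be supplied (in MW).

liquid -1.28→68.7 °C: 158.15 kJ/kg
vaporisation at 68.7 °C: 335 kJ/kg
Δh = 158.15 + 335 = 493.15 kJ/kg
Q = ṁ·Δh = 188.7 kg/min × 493.15 kJ/kg = 93058 kJ/min
|Q| = 1551 kW = 1.551 MW

Q = 1.55 MW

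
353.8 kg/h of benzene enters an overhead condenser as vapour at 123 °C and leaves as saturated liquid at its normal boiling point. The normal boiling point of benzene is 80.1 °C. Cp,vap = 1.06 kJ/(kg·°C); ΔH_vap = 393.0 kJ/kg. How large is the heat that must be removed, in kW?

Q_c = 43.1 kW

vapour 123→80.1 °C: -45.474 kJ/kg
condensation at 80.1 °C: -393 kJ/kg
Δh = -45.474 + -393 = -438.47 kJ/kg
Q = ṁ·Δh = 353.8 kg/h × -438.47 kJ/kg = -155130 kJ/h
|Q| = 43.092 kW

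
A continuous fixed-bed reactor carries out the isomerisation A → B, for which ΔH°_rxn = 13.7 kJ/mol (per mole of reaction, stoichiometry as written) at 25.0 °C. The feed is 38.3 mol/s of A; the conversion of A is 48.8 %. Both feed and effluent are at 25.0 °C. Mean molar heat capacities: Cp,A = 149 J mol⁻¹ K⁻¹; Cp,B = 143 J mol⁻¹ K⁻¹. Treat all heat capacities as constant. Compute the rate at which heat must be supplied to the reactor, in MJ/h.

Q_in = 922 MJ/h

Extent of reaction ξ = 0.488 × 38.3 = 18.69 mol/s
Reaction term: ξ·ΔH°_rxn = 18.69 × 13.7 = 256.06 kJ/s
Q = ΔH = 256.06 kJ/s = 256.06 kW
Heat supplied = 921.81 MJ/h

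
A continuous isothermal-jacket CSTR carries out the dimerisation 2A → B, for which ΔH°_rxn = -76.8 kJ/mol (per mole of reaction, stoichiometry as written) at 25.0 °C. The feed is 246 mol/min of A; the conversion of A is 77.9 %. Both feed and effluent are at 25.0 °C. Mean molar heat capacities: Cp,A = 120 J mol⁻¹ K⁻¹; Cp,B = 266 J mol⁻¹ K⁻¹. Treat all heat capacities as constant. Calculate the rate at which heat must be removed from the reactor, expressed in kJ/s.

Q_out = 123 kJ/s

Extent of reaction ξ = 0.779 × 246 / 2 = 95.817 mol/min
Reaction term: ξ·ΔH°_rxn = 95.817 × -76.8 = -7358.7 kJ/min
Q = ΔH = -7358.7 kJ/min = -122.65 kW
Heat removed = 122.65 kJ/s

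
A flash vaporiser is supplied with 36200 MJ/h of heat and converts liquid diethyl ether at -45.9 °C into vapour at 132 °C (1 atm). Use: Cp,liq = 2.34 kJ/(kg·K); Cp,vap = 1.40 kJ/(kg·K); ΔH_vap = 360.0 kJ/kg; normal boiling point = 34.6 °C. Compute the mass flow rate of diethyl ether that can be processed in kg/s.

ṁ = 14.7 kg/s

Δh = 2.34×(34.6−-45.9) + 360.0 + 1.40×(132−34.6) = 684.73 kJ/kg
Q = 36200 MJ/h = 10056 kJ/s = 10056 kJ/s
ṁ = Q/Δh = 10056 / 684.73 = 14.685 kg/s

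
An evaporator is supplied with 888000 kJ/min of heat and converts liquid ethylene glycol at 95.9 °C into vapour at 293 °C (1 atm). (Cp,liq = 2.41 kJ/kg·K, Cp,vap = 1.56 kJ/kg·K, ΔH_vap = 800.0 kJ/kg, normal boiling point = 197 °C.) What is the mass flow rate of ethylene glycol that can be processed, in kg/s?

ṁ = 12.4 kg/s

Δh = 2.41×(197−95.9) + 800.0 + 1.56×(293−197) = 1193.4 kJ/kg
Q = 888000 kJ/min = 14800 kJ/s = 14800 kJ/s
ṁ = Q/Δh = 14800 / 1193.4 = 12.401 kg/s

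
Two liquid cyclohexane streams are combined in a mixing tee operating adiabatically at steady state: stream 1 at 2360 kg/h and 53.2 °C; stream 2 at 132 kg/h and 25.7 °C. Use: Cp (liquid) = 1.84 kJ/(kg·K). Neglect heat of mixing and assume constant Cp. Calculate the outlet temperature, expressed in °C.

Energy balance with Q = 0: Σ ṁᵢCp,ᵢ(T_out − Tᵢ) = 0
Σ ṁᵢCp,ᵢTᵢ = 2360×1.84×53.2 + 132×1.84×25.7 = 237260
Σ ṁᵢCp,ᵢ = 2360×1.84 + 132×1.84 = 4585.3
T_out = 237260 / 4585.3 = 51.743 °C

T_out = 51.7 °C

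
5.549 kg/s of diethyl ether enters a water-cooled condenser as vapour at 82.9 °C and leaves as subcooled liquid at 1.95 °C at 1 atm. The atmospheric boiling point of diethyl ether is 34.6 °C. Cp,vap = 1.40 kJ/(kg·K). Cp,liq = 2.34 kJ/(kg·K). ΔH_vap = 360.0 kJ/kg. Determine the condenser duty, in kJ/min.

vapour 82.9→34.6 °C: -67.62 kJ/kg
condensation at 34.6 °C: -360 kJ/kg
liquid 34.6→1.95 °C: -76.401 kJ/kg
Δh = -67.62 + -360 + -76.401 = -504.02 kJ/kg
Q = ṁ·Δh = 5.549 kg/s × -504.02 kJ/kg = -2796.8 kJ/s
|Q| = 2796.8 kW = 167810 kJ/min

Q_c = 168000 kJ/min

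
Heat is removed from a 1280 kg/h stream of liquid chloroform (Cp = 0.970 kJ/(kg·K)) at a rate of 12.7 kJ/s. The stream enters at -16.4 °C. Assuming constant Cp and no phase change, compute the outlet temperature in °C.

Q = 12.7 kJ/s = 45720 kJ/h
ΔT = Q/(ṁ·Cp) = 45720/(1280×0.970) = 36.823 K
T_out = -16.4 − 36.823 = -53.223 °C

T_out = -53.2 °C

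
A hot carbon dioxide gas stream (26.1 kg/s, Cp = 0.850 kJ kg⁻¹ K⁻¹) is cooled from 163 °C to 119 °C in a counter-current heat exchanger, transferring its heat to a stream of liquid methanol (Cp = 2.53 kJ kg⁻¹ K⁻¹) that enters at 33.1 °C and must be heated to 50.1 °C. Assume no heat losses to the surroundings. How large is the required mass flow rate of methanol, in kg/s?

ṁ_c = 22.7 kg/s

Heat released by hot stream: Q = 26.1 × 0.850 × (163 − 119) = 976.14 kJ/s
Energy balance on cold side (adiabatic exchanger): Q = ṁ_c·Cp_c·(T_c,out − T_c,in)
ṁ_c = 976.14 / [2.53 × (50.1 − 33.1)] = 22.696 kg/s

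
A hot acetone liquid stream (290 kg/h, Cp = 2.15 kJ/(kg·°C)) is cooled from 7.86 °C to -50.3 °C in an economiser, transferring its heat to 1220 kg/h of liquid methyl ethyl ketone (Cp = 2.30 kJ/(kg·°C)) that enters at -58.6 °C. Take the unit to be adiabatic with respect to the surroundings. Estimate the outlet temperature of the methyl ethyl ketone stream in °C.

Heat released by hot stream: Q = 290 × 2.15 × (7.86 − -50.3) = 36263 kJ/h
Energy balance on cold side (adiabatic exchanger): Q = ṁ_c·Cp_c·(T_c,out − T_c,in)
T_c,out = -58.6 + 36263/(1220 × 2.30) = -45.677 °C

T_c,out = -45.7 °C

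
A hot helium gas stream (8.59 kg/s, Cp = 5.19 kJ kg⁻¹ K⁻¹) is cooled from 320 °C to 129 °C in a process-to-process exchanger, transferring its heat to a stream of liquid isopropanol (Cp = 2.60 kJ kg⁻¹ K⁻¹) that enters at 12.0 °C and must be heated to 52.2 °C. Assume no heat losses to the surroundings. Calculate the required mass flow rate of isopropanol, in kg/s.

ṁ_c = 81.5 kg/s

Heat released by hot stream: Q = 8.59 × 5.19 × (320 − 129) = 8515.2 kJ/s
Energy balance on cold side (adiabatic exchanger): Q = ṁ_c·Cp_c·(T_c,out − T_c,in)
ṁ_c = 8515.2 / [2.60 × (52.2 − 12.0)] = 81.469 kg/s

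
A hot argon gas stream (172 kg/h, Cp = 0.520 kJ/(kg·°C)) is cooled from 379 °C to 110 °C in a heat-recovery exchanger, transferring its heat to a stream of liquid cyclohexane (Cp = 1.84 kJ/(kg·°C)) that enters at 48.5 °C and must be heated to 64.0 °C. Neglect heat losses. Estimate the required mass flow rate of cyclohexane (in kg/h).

ṁ_c = 844 kg/h

Heat released by hot stream: Q = 172 × 0.520 × (379 − 110) = 24059 kJ/h
Energy balance on cold side (adiabatic exchanger): Q = ṁ_c·Cp_c·(T_c,out − T_c,in)
ṁ_c = 24059 / [1.84 × (64.0 − 48.5)] = 843.6 kg/h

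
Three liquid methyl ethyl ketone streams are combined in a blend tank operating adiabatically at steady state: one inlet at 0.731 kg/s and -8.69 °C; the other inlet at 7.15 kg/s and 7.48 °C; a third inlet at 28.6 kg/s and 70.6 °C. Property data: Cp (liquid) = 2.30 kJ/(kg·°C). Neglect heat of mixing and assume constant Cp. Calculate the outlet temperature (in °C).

No heat crosses the boundary, so H_out = H_in.
T_out = Σ ṁᵢCp,ᵢTᵢ / Σ ṁᵢCp,ᵢ
      = 4752.5 / 83.906 = 56.64 °C

T_out = 56.6 °C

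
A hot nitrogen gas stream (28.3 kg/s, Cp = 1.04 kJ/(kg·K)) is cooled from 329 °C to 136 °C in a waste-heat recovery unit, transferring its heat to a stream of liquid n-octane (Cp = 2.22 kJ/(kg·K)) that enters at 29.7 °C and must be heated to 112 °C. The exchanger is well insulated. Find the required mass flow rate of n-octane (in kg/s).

Heat released by hot stream: Q = 28.3 × 1.04 × (329 − 136) = 5680.4 kJ/s
Energy balance on cold side (adiabatic exchanger): Q = ṁ_c·Cp_c·(T_c,out − T_c,in)
ṁ_c = 5680.4 / [2.22 × (112 − 29.7)] = 31.09 kg/s

ṁ_c = 31.1 kg/s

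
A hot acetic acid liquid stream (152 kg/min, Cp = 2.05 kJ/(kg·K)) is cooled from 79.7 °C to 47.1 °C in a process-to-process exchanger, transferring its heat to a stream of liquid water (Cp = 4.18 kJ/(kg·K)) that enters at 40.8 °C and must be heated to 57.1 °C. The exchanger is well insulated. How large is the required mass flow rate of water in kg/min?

ṁ_c = 149 kg/min

Heat released by hot stream: Q = 152 × 2.05 × (79.7 − 47.1) = 10158 kJ/min
Energy balance on cold side (adiabatic exchanger): Q = ṁ_c·Cp_c·(T_c,out − T_c,in)
ṁ_c = 10158 / [4.18 × (57.1 − 40.8)] = 149.09 kg/min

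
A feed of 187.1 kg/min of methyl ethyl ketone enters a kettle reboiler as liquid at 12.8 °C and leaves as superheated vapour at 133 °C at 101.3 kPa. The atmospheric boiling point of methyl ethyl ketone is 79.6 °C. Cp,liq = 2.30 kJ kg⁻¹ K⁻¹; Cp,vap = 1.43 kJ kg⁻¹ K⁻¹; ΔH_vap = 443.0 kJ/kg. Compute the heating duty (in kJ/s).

Q = 2100 kJ/s

liquid 12.8→79.6 °C: 153.64 kJ/kg
vaporisation at 79.6 °C: 443 kJ/kg
vapour 79.6→133 °C: 76.362 kJ/kg
Δh = 153.64 + 443 + 76.362 = 673 kJ/kg
Q = ṁ·Δh = 187.1 kg/min × 673 kJ/kg = 125920 kJ/min
|Q| = 2098.6 kW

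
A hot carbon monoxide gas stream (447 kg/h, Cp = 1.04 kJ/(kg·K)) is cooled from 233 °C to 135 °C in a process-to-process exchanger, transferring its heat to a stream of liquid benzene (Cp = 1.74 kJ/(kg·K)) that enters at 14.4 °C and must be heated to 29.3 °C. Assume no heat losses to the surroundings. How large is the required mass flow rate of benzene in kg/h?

ṁ_c = 1760 kg/h

Heat released by hot stream: Q = 447 × 1.04 × (233 − 135) = 45558 kJ/h
Energy balance on cold side (adiabatic exchanger): Q = ṁ_c·Cp_c·(T_c,out − T_c,in)
ṁ_c = 45558 / [1.74 × (29.3 − 14.4)] = 1757.2 kg/h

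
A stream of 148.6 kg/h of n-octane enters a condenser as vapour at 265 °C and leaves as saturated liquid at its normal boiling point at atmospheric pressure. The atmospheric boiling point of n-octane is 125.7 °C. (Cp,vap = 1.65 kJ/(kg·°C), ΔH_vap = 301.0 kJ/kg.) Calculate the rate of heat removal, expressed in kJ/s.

vapour 265→125.7 °C: -229.84 kJ/kg
condensation at 125.7 °C: -301 kJ/kg
Δh = -229.84 + -301 = -530.85 kJ/kg
Q = ṁ·Δh = 148.6 kg/h × -530.85 kJ/kg = -78884 kJ/h
|Q| = 21.912 kW

Q_c = 21.9 kJ/s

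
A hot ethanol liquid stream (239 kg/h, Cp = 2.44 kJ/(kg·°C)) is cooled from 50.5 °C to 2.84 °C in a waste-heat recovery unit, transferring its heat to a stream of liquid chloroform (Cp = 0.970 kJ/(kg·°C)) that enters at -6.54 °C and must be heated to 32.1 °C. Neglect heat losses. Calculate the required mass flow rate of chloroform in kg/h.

Heat released by hot stream: Q = 239 × 2.44 × (50.5 − 2.84) = 27793 kJ/h
Energy balance on cold side (adiabatic exchanger): Q = ṁ_c·Cp_c·(T_c,out − T_c,in)
ṁ_c = 27793 / [0.970 × (32.1 − -6.54)] = 741.54 kg/h

ṁ_c = 742 kg/h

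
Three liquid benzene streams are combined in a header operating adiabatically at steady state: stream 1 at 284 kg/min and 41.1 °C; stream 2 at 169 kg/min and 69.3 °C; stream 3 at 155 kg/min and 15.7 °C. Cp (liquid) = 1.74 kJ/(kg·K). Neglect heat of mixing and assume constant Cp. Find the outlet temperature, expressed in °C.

T_out = 42.5 °C

No heat crosses the boundary, so H_out = H_in.
Σ ṁᵢCp,ᵢTᵢ = 284×1.74×41.1 + 169×1.74×69.3 + 155×1.74×15.7 = 44923
Σ ṁᵢCp,ᵢ = 284×1.74 + 169×1.74 + 155×1.74 = 1057.9
T_out = 44923 / 1057.9 = 42.463 °C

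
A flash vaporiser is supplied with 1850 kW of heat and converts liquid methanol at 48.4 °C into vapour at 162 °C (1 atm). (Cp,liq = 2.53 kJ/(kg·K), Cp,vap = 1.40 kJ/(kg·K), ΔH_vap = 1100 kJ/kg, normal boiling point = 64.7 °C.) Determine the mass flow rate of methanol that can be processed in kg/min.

Δh = 2.53×(64.7−48.4) + 1100 + 1.40×(162−64.7) = 1277.5 kJ/kg
Q = 1850 kW = 1850 kJ/s = 111000 kJ/min
ṁ = Q/Δh = 111000 / 1277.5 = 86.891 kg/min

ṁ = 86.9 kg/min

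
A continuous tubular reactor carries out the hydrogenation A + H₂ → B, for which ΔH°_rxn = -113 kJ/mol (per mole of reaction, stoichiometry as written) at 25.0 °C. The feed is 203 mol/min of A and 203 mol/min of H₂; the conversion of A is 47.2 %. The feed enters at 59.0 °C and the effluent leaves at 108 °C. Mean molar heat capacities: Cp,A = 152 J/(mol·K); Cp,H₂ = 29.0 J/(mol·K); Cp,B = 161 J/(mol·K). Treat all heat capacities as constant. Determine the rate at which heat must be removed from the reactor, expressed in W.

Extent of reaction ξ = 0.472 × 203 = 95.816 mol/min
Reaction term: ξ·ΔH°_rxn = 95.816 × -113 = -10827 kJ/min
Sensible, feed 59.0→25 °C: -1249.3 kJ/min
Outlet flows (mol/min): A 107.18, H₂ 107.18, B 95.816
Sensible, products 25→108 °C: 2890.6 kJ/min
Q = ΔH = -9185.9 kJ/min = -153.1 kW
Heat removed = 153100 W

Q_out = 153000 W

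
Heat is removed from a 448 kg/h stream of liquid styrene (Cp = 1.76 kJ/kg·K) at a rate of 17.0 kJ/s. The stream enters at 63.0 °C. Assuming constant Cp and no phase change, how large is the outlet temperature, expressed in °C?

Q = 17.0 kJ/s = 61200 kJ/h
ΔT = Q/(ṁ·Cp) = 61200/(448×1.76) = 77.618 K
T_out = 63.0 − 77.618 = -14.618 °C

T_out = -14.6 °C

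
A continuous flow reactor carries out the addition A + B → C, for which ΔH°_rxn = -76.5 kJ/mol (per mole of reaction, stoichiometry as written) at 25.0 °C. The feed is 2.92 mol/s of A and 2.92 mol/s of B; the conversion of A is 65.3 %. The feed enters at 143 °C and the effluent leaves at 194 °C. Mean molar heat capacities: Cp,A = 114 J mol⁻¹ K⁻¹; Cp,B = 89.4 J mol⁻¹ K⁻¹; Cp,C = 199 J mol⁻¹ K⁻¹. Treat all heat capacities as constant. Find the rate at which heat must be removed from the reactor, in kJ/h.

Q_out = 421000 kJ/h

Extent of reaction ξ = 0.653 × 2.92 = 1.9068 mol/s
Reaction term: ξ·ΔH°_rxn = 1.9068 × -76.5 = -145.87 kJ/s
Sensible, feed 143→25 °C: -70.084 kJ/s
Outlet flows (mol/s): A 1.0132, B 1.0132, C 1.9068
Sensible, products 25→194 °C: 98.956 kJ/s
Q = ΔH = -116.99 kJ/s = -116.99 kW
Heat removed = 421180 kJ/h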